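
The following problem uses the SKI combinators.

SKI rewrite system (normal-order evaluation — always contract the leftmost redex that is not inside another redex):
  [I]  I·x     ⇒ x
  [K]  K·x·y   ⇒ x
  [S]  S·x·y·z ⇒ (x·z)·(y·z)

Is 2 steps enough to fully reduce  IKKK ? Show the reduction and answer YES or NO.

Answer: YES — reaches normal form K in 2 ≤ 2 steps

Reduction:
  start: IKKK
  [1] KKK
  [2] K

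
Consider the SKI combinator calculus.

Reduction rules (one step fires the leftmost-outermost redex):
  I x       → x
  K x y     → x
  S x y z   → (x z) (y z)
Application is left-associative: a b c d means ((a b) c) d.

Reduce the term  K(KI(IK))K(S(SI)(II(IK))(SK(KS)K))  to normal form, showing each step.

Answer: normal form = K  (in 12 steps)

Working:
  start: K(KI(IK))K(S(SI)(II(IK))(SK(KS)K))
  step 1: KI(IK)(S(SI)(II(IK))(SK(KS)K))
  step 2: I(S(SI)(II(IK))(SK(KS)K))
  step 3: S(SI)(II(IK))(SK(KS)K)
  step 4: SI(SK(KS)K)(II(IK)(SK(KS)K))
  step 5: I(II(IK)(SK(KS)K))(SK(KS)K(II(IK)(SK(KS)K)))
  step 6: II(IK)(SK(KS)K)(SK(KS)K(II(IK)(SK(KS)K)))
  step 7: I(IK)(SK(KS)K)(SK(KS)K(II(IK)(SK(KS)K)))
  step 8: IK(SK(KS)K)(SK(KS)K(II(IK)(SK(KS)K)))
  step 9: K(SK(KS)K)(SK(KS)K(II(IK)(SK(KS)K)))
  step 10: SK(KS)K
  step 11: KK(KSK)
  step 12: K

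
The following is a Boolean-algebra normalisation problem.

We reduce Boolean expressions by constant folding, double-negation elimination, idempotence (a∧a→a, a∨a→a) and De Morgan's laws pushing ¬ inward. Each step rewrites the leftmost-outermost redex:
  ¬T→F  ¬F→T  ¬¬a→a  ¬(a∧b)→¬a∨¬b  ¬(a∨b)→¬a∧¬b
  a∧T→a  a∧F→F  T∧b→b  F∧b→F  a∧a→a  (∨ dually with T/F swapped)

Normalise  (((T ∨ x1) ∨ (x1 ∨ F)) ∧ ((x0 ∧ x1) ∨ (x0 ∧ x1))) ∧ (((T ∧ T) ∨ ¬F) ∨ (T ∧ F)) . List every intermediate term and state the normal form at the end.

Answer: normal form = x0 ∧ x1  (in 8 steps)

Working:
  start: (((T ∨ x1) ∨ (x1 ∨ F)) ∧ ((x0 ∧ x1) ∨ (x0 ∧ x1))) ∧ (((T ∧ T) ∨ ¬F) ∨ (T ∧ F))
  →1  ((T ∨ (x1 ∨ F)) ∧ ((x0 ∧ x1) ∨ (x0 ∧ x1))) ∧ (((T ∧ T) ∨ ¬F) ∨ (T ∧ F))
  →2  (T ∧ ((x0 ∧ x1) ∨ (x0 ∧ x1))) ∧ (((T ∧ T) ∨ ¬F) ∨ (T ∧ F))
  →3  ((x0 ∧ x1) ∨ (x0 ∧ x1)) ∧ (((T ∧ T) ∨ ¬F) ∨ (T ∧ F))
  →4  (x0 ∧ x1) ∧ (((T ∧ T) ∨ ¬F) ∨ (T ∧ F))
  →5  (x0 ∧ x1) ∧ ((T ∨ ¬F) ∨ (T ∧ F))
  →6  (x0 ∧ x1) ∧ (T ∨ (T ∧ F))
  →7  (x0 ∧ x1) ∧ T
  →8  x0 ∧ x1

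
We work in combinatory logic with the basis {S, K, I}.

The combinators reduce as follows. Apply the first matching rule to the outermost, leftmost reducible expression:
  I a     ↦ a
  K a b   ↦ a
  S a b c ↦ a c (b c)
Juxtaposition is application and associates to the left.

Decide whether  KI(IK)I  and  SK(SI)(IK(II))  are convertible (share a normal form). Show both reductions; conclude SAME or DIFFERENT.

Answer: DIFFERENT — A ⇓ I, B ⇓ KI

Reduction:
Term A:
  start: KI(IK)I
  →1  II
  →2  I

Term B:
  start: SK(SI)(IK(II))
  →1  K(IK(II))(SI(IK(II)))
  →2  IK(II)
  →3  K(II)
  →4  KI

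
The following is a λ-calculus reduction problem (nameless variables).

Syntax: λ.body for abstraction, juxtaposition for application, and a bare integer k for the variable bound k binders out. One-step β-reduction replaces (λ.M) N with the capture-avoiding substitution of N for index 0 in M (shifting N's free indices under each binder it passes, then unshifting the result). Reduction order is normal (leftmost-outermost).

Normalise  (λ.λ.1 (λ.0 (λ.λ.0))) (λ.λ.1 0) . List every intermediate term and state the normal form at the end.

Answer: normal form = λ.λ.0 (λ.λ.0)  (in 3 steps)

Working:
  start: (λ.λ.1 (λ.0 (λ.λ.0))) (λ.λ.1 0)
  step 1: λ.(λ.λ.1 0) (λ.0 (λ.λ.0))
  step 2: λ.λ.(λ.0 (λ.λ.0)) 0
  step 3: λ.λ.0 (λ.λ.0)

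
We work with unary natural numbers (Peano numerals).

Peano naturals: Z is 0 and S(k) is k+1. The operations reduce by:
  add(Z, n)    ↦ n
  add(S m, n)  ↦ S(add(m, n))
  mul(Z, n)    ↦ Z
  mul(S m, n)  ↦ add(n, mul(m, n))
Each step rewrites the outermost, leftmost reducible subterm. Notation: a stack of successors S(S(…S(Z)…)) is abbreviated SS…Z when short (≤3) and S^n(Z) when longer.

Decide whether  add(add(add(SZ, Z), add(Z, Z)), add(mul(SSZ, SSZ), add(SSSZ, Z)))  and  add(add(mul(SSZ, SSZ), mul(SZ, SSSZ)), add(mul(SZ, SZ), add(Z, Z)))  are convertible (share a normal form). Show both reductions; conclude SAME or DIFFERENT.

Answer: SAME — A ⇓ S^8(Z), B ⇓ S^8(Z)

Working:
Term A:
  start: add(add(add(SZ, Z), add(Z, Z)), add(mul(SSZ, SSZ), add(SSSZ, Z)))
  step 1: add(add(S(add(Z, Z)), add(Z, Z)), add(mul(SSZ, SSZ), add(SSSZ, Z)))
  step 2: add(S(add(add(Z, Z), add(Z, Z))), add(mul(SSZ, SSZ), add(SSSZ, Z)))
  step 3: S(add(add(add(Z, Z), add(Z, Z)), add(mul(SSZ, SSZ), add(SSSZ, Z))))
  step 4: S(add(add(Z, add(Z, Z)), add(mul(SSZ, SSZ), add(SSSZ, Z))))
  step 5: S(add(add(Z, Z), add(mul(SSZ, SSZ), add(SSSZ, Z))))
  step 6: S(add(Z, add(mul(SSZ, SSZ), add(SSSZ, Z))))
  step 7: S(add(mul(SSZ, SSZ), add(SSSZ, Z)))
  step 8: S(add(add(SSZ, mul(SZ, SSZ)), add(SSSZ, Z)))
  step 9: S(add(S(add(SZ, mul(SZ, SSZ))), add(SSSZ, Z)))
  step 10: S(S(add(add(SZ, mul(SZ, SSZ)), add(SSSZ, Z))))
  step 11: S(S(add(S(add(Z, mul(SZ, SSZ))), add(SSSZ, Z))))
  step 12: S(S(S(add(add(Z, mul(SZ, SSZ)), add(SSSZ, Z)))))
  step 13: S(S(S(add(mul(SZ, SSZ), add(SSSZ, Z)))))
  step 14: S(S(S(add(add(SSZ, mul(Z, SSZ)), add(SSSZ, Z)))))
  step 15: S(S(S(add(S(add(SZ, mul(Z, SSZ))), add(SSSZ, Z)))))
  step 16: S(S(S(S(add(add(SZ, mul(Z, SSZ)), add(SSSZ, Z))))))
  step 17: S(S(S(S(add(S(add(Z, mul(Z, SSZ))), add(SSSZ, Z))))))
  step 18: S(S(S(S(S(add(add(Z, mul(Z, SSZ)), add(SSSZ, Z)))))))
  step 19: S(S(S(S(S(add(mul(Z, SSZ), add(SSSZ, Z)))))))
  step 20: S(S(S(S(S(add(Z, add(SSSZ, Z)))))))
  step 21: S(S(S(S(S(add(SSSZ, Z))))))
  step 22: S(S(S(S(S(S(add(SSZ, Z)))))))
  step 23: S(S(S(S(S(S(S(add(SZ, Z))))))))
  step 24: S(S(S(S(S(S(S(S(add(Z, Z)))))))))
  step 25: S^8(Z)

Term B:
  start: add(add(mul(SSZ, SSZ), mul(SZ, SSSZ)), add(mul(SZ, SZ), add(Z, Z)))
  step 1: add(add(add(SSZ, mul(SZ, SSZ)), mul(SZ, SSSZ)), add(mul(SZ, SZ), add(Z, Z)))
  step 2: add(add(S(add(SZ, mul(SZ, SSZ))), mul(SZ, SSSZ)), add(mul(SZ, SZ), add(Z, Z)))
  step 3: add(S(add(add(SZ, mul(SZ, SSZ)), mul(SZ, SSSZ))), add(mul(SZ, SZ), add(Z, Z)))
  step 4: S(add(add(add(SZ, mul(SZ, SSZ)), mul(SZ, SSSZ)), add(mul(SZ, SZ), add(Z, Z))))
  step 5: S(add(add(S(add(Z, mul(SZ, SSZ))), mul(SZ, SSSZ)), add(mul(SZ, SZ), add(Z, Z))))
  step 6: S(add(S(add(add(Z, mul(SZ, SSZ)), mul(SZ, SSSZ))), add(mul(SZ, SZ), add(Z, Z))))
  step 7: S(S(add(add(add(Z, mul(SZ, SSZ)), mul(SZ, SSSZ)), add(mul(SZ, SZ), add(Z, Z)))))
  step 8: S(S(add(add(mul(SZ, SSZ), mul(SZ, SSSZ)), add(mul(SZ, SZ), add(Z, Z)))))
  step 9: S(S(add(add(add(SSZ, mul(Z, SSZ)), mul(SZ, SSSZ)), add(mul(SZ, SZ), add(Z, Z)))))
  step 10: S(S(add(add(S(add(SZ, mul(Z, SSZ))), mul(SZ, SSSZ)), add(mul(SZ, SZ), add(Z, Z)))))
  step 11: S(S(add(S(add(add(SZ, mul(Z, SSZ)), mul(SZ, SSSZ))), add(mul(SZ, SZ), add(Z, Z)))))
  step 12: S(S(S(add(add(add(SZ, mul(Z, SSZ)), mul(SZ, SSSZ)), add(mul(SZ, SZ), add(Z, Z))))))
  step 13: S(S(S(add(add(S(add(Z, mul(Z, SSZ))), mul(SZ, SSSZ)), add(mul(SZ, SZ), add(Z, Z))))))
  step 14: S(S(S(add(S(add(add(Z, mul(Z, SSZ)), mul(SZ, SSSZ))), add(mul(SZ, SZ), add(Z, Z))))))
  step 15: S(S(S(S(add(add(add(Z, mul(Z, SSZ)), mul(SZ, SSSZ)), add(mul(SZ, SZ), add(Z, Z)))))))
  step 16: S(S(S(S(add(add(mul(Z, SSZ), mul(SZ, SSSZ)), add(mul(SZ, SZ), add(Z, Z)))))))
  step 17: S(S(S(S(add(add(Z, mul(SZ, SSSZ)), add(mul(SZ, SZ), add(Z, Z)))))))
  step 18: S(S(S(S(add(mul(SZ, SSSZ), add(mul(SZ, SZ), add(Z, Z)))))))
  step 19: S(S(S(S(add(add(SSSZ, mul(Z, SSSZ)), add(mul(SZ, SZ), add(Z, Z)))))))
  step 20: S(S(S(S(add(S(add(SSZ, mul(Z, SSSZ))), add(mul(SZ, SZ), add(Z, Z)))))))
  step 21: S(S(S(S(S(add(add(SSZ, mul(Z, SSSZ)), add(mul(SZ, SZ), add(Z, Z))))))))
  step 22: S(S(S(S(S(add(S(add(SZ, mul(Z, SSSZ))), add(mul(SZ, SZ), add(Z, Z))))))))
  step 23: S(S(S(S(S(S(add(add(SZ, mul(Z, SSSZ)), add(mul(SZ, SZ), add(Z, Z)))))))))
  step 24: S(S(S(S(S(S(add(S(add(Z, mul(Z, SSSZ))), add(mul(SZ, SZ), add(Z, Z)))))))))
  step 25: S(S(S(S(S(S(S(add(add(Z, mul(Z, SSSZ)), add(mul(SZ, SZ), add(Z, Z))))))))))
  step 26: S(S(S(S(S(S(S(add(mul(Z, SSSZ), add(mul(SZ, SZ), add(Z, Z))))))))))
  step 27: S(S(S(S(S(S(S(add(Z, add(mul(SZ, SZ), add(Z, Z))))))))))
  step 28: S(S(S(S(S(S(S(add(mul(SZ, SZ), add(Z, Z)))))))))
  step 29: S(S(S(S(S(S(S(add(add(SZ, mul(Z, SZ)), add(Z, Z)))))))))
  step 30: S(S(S(S(S(S(S(add(S(add(Z, mul(Z, SZ))), add(Z, Z)))))))))
  step 31: S(S(S(S(S(S(S(S(add(add(Z, mul(Z, SZ)), add(Z, Z))))))))))
  step 32: S(S(S(S(S(S(S(S(add(mul(Z, SZ), add(Z, Z))))))))))
  step 33: S(S(S(S(S(S(S(S(add(Z, add(Z, Z))))))))))
  step 34: S(S(S(S(S(S(S(S(add(Z, Z)))))))))
  step 35: S^8(Z)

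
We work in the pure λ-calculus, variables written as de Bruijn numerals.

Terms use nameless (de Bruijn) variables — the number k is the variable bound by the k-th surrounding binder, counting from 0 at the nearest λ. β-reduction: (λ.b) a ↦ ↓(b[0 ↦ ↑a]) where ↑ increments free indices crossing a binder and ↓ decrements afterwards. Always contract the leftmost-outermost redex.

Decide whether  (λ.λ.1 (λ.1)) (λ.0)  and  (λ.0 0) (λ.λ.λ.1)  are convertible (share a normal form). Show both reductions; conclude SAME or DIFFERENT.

Term A:
  start: (λ.λ.1 (λ.1)) (λ.0)
  →1  λ.(λ.0) (λ.1)
  →2  λ.λ.1

Term B:
  start: (λ.0 0) (λ.λ.λ.1)
  →1  (λ.λ.λ.1) (λ.λ.λ.1)
  →2  λ.λ.1

Answer: SAME — A ⇓ λ.λ.1, B ⇓ λ.λ.1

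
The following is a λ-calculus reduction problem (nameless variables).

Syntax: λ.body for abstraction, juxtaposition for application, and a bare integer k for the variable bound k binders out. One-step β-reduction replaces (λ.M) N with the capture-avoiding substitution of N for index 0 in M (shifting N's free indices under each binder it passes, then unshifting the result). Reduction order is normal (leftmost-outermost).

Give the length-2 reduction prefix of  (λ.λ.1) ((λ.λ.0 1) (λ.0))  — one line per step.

  start: (λ.λ.1) ((λ.λ.0 1) (λ.0))
  →1  λ.(λ.λ.0 1) (λ.0)
  →2  λ.λ.0 (λ.0)

Answer: after 2 steps: λ.λ.0 (λ.0)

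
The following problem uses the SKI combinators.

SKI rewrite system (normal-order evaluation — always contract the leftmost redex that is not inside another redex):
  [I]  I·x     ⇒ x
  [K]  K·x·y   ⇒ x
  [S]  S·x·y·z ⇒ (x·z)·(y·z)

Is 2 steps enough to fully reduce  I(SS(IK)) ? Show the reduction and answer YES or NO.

Answer: YES — reaches normal form SSK in 2 ≤ 2 steps

Working:
  start: I(SS(IK))
  step 1: SS(IK)
  step 2: SSK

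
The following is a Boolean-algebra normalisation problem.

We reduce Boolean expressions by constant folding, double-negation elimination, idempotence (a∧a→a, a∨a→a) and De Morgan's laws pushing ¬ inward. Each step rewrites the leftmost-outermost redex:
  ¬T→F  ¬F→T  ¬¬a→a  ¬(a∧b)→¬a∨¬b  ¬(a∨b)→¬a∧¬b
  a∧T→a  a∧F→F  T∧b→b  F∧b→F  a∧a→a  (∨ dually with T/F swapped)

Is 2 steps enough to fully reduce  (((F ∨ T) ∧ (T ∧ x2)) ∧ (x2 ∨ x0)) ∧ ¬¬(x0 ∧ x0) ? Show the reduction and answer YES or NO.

  start: (((F ∨ T) ∧ (T ∧ x2)) ∧ (x2 ∨ x0)) ∧ ¬¬(x0 ∧ x0)
  →1  ((T ∧ (T ∧ x2)) ∧ (x2 ∨ x0)) ∧ ¬¬(x0 ∧ x0)
  →2  ((T ∧ x2) ∧ (x2 ∨ x0)) ∧ ¬¬(x0 ∧ x0)

Answer: NO — after 2 steps the term is ((T ∧ x2) ∧ (x2 ∨ x0)) ∧ ¬¬(x0 ∧ x0), not yet normal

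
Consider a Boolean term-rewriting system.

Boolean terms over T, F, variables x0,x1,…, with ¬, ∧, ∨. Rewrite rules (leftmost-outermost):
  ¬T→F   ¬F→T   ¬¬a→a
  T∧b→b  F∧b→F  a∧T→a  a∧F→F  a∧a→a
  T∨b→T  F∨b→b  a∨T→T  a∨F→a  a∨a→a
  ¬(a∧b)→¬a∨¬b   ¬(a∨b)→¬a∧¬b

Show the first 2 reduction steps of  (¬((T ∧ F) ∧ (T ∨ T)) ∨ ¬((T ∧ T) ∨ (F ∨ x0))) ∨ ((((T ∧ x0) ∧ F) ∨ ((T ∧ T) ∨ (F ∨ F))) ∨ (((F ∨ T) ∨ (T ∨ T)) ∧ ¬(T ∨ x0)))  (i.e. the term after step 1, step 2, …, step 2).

Answer: after 2 steps: (((¬T ∨ ¬F) ∨ ¬(T ∨ T)) ∨ ¬((T ∧ T) ∨ (F ∨ x0))) ∨ ((((T ∧ x0) ∧ F) ∨ ((T ∧ T) ∨ (F ∨ F))) ∨ (((F ∨ T) ∨ (T ∨ T)) ∧ ¬(T ∨ x0)))

Derivation:
  start: (¬((T ∧ F) ∧ (T ∨ T)) ∨ ¬((T ∧ T) ∨ (F ∨ x0))) ∨ ((((T ∧ x0) ∧ F) ∨ ((T ∧ T) ∨ (F ∨ F))) ∨ (((F ∨ T) ∨ (T ∨ T)) ∧ ¬(T ∨ x0)))
  step 1: ((¬(T ∧ F) ∨ ¬(T ∨ T)) ∨ ¬((T ∧ T) ∨ (F ∨ x0))) ∨ ((((T ∧ x0) ∧ F) ∨ ((T ∧ T) ∨ (F ∨ F))) ∨ (((F ∨ T) ∨ (T ∨ T)) ∧ ¬(T ∨ x0)))
  step 2: (((¬T ∨ ¬F) ∨ ¬(T ∨ T)) ∨ ¬((T ∧ T) ∨ (F ∨ x0))) ∨ ((((T ∧ x0) ∧ F) ∨ ((T ∧ T) ∨ (F ∨ F))) ∨ (((F ∨ T) ∨ (T ∨ T)) ∧ ¬(T ∨ x0)))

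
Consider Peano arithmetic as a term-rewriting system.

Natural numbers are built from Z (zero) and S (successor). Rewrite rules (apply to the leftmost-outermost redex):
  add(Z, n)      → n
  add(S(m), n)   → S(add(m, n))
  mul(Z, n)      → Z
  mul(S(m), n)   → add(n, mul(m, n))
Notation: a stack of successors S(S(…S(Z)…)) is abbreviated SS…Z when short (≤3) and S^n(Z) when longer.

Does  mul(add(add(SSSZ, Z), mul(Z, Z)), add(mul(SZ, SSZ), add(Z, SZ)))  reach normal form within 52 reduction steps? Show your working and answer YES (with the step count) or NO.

  start: mul(add(add(SSSZ, Z), mul(Z, Z)), add(mul(SZ, SSZ), add(Z, SZ)))
  →1  mul(add(S(add(SSZ, Z)), mul(Z, Z)), add(mul(SZ, SSZ), add(Z, SZ)))
  →2  mul(S(add(add(SSZ, Z), mul(Z, Z))), add(mul(SZ, SSZ), add(Z, SZ)))
  →3  add(add(mul(SZ, SSZ), add(Z, SZ)), mul(add(add(SSZ, Z), mul(Z, Z)), add(mul(SZ, SSZ), add(Z, SZ))))
  →4  add(add(add(SSZ, mul(Z, SSZ)), add(Z, SZ)), mul(add(add(SSZ, Z), mul(Z, Z)), add(mul(SZ, SSZ), add(Z, SZ))))
  →5  add(add(S(add(SZ, mul(Z, SSZ))), add(Z, SZ)), mul(add(add(SSZ, Z), mul(Z, Z)), add(mul(SZ, SSZ), add(Z, SZ))))
  →6  add(S(add(add(SZ, mul(Z, SSZ)), add(Z, SZ))), mul(add(add(SSZ, Z), mul(Z, Z)), add(mul(SZ, SSZ), add(Z, SZ))))
  →7  S(add(add(add(SZ, mul(Z, SSZ)), add(Z, SZ)), mul(add(add(SSZ, Z), mul(Z, Z)), add(mul(SZ, SSZ), add(Z, SZ)))))
  →8  S(add(add(S(add(Z, mul(Z, SSZ))), add(Z, SZ)), mul(add(add(SSZ, Z), mul(Z, Z)), add(mul(SZ, SSZ), add(Z, SZ)))))
  →9  S(add(S(add(add(Z, mul(Z, SSZ)), add(Z, SZ))), mul(add(add(SSZ, Z), mul(Z, Z)), add(mul(SZ, SSZ), add(Z, SZ)))))
  →10  S(S(add(add(add(Z, mul(Z, SSZ)), add(Z, SZ)), mul(add(add(SSZ, Z), mul(Z, Z)), add(mul(SZ, SSZ), add(Z, SZ))))))
  →11  S(S(add(add(mul(Z, SSZ), add(Z, SZ)), mul(add(add(SSZ, Z), mul(Z, Z)), add(mul(SZ, SSZ), add(Z, SZ))))))
  →12  S(S(add(add(Z, add(Z, SZ)), mul(add(add(SSZ, Z), mul(Z, Z)), add(mul(SZ, SSZ), add(Z, SZ))))))
  →13  S(S(add(add(Z, SZ), mul(add(add(SSZ, Z), mul(Z, Z)), add(mul(SZ, SSZ), add(Z, SZ))))))
  →14  S(S(add(SZ, mul(add(add(SSZ, Z), mul(Z, Z)), add(mul(SZ, SSZ), add(Z, SZ))))))
  →15  S(S(S(add(Z, mul(add(add(SSZ, Z), mul(Z, Z)), add(mul(SZ, SSZ), add(Z, SZ)))))))
  →16  S(S(S(mul(add(add(SSZ, Z), mul(Z, Z)), add(mul(SZ, SSZ), add(Z, SZ))))))
  →17  S(S(S(mul(add(S(add(SZ, Z)), mul(Z, Z)), add(mul(SZ, SSZ), add(Z, SZ))))))
  →18  S(S(S(mul(S(add(add(SZ, Z), mul(Z, Z))), add(mul(SZ, SSZ), add(Z, SZ))))))
  →19  S(S(S(add(add(mul(SZ, SSZ), add(Z, SZ)), mul(add(add(SZ, Z), mul(Z, Z)), add(mul(SZ, SSZ), add(Z, SZ)))))))
  →20  S(S(S(add(add(add(SSZ, mul(Z, SSZ)), add(Z, SZ)), mul(add(add(SZ, Z), mul(Z, Z)), add(mul(SZ, SSZ), add(Z, SZ)))))))
  →21  S(S(S(add(add(S(add(SZ, mul(Z, SSZ))), add(Z, SZ)), mul(add(add(SZ, Z), mul(Z, Z)), add(mul(SZ, SSZ), add(Z, SZ)))))))
  →22  S(S(S(add(S(add(add(SZ, mul(Z, SSZ)), add(Z, SZ))), mul(add(add(SZ, Z), mul(Z, Z)), add(mul(SZ, SSZ), add(Z, SZ)))))))
  →23  S(S(S(S(add(add(add(SZ, mul(Z, SSZ)), add(Z, SZ)), mul(add(add(SZ, Z), mul(Z, Z)), add(mul(SZ, SSZ), add(Z, SZ))))))))
  →24  S(S(S(S(add(add(S(add(Z, mul(Z, SSZ))), add(Z, SZ)), mul(add(add(SZ, Z), mul(Z, Z)), add(mul(SZ, SSZ), add(Z, SZ))))))))
  →25  S(S(S(S(add(S(add(add(Z, mul(Z, SSZ)), add(Z, SZ))), mul(add(add(SZ, Z), mul(Z, Z)), add(mul(SZ, SSZ), add(Z, SZ))))))))
  →26  S(S(S(S(S(add(add(add(Z, mul(Z, SSZ)), add(Z, SZ)), mul(add(add(SZ, Z), mul(Z, Z)), add(mul(SZ, SSZ), add(Z, SZ)))))))))
  →27  S(S(S(S(S(add(add(mul(Z, SSZ), add(Z, SZ)), mul(add(add(SZ, Z), mul(Z, Z)), add(mul(SZ, SSZ), add(Z, SZ)))))))))
  →28  S(S(S(S(S(add(add(Z, add(Z, SZ)), mul(add(add(SZ, Z), mul(Z, Z)), add(mul(SZ, SSZ), add(Z, SZ)))))))))
  →29  S(S(S(S(S(add(add(Z, SZ), mul(add(add(SZ, Z), mul(Z, Z)), add(mul(SZ, SSZ), add(Z, SZ)))))))))
  →30  S(S(S(S(S(add(SZ, mul(add(add(SZ, Z), mul(Z, Z)), add(mul(SZ, SSZ), add(Z, SZ)))))))))
  →31  S(S(S(S(S(S(add(Z, mul(add(add(SZ, Z), mul(Z, Z)), add(mul(SZ, SSZ), add(Z, SZ))))))))))
  →32  S(S(S(S(S(S(mul(add(add(SZ, Z), mul(Z, Z)), add(mul(SZ, SSZ), add(Z, SZ)))))))))
  →33  S(S(S(S(S(S(mul(add(S(add(Z, Z)), mul(Z, Z)), add(mul(SZ, SSZ), add(Z, SZ)))))))))
  →34  S(S(S(S(S(S(mul(S(add(add(Z, Z), mul(Z, Z))), add(mul(SZ, SSZ), add(Z, SZ)))))))))
  →35  S(S(S(S(S(S(add(add(mul(SZ, SSZ), add(Z, SZ)), mul(add(add(Z, Z), mul(Z, Z)), add(mul(SZ, SSZ), add(Z, SZ))))))))))
  →36  S(S(S(S(S(S(add(add(add(SSZ, mul(Z, SSZ)), add(Z, SZ)), mul(add(add(Z, Z), mul(Z, Z)), add(mul(SZ, SSZ), add(Z, SZ))))))))))
  →37  S(S(S(S(S(S(add(add(S(add(SZ, mul(Z, SSZ))), add(Z, SZ)), mul(add(add(Z, Z), mul(Z, Z)), add(mul(SZ, SSZ), add(Z, SZ))))))))))
  →38  S(S(S(S(S(S(add(S(add(add(SZ, mul(Z, SSZ)), add(Z, SZ))), mul(add(add(Z, Z), mul(Z, Z)), add(mul(SZ, SSZ), add(Z, SZ))))))))))
  →39  S(S(S(S(S(S(S(add(add(add(SZ, mul(Z, SSZ)), add(Z, SZ)), mul(add(add(Z, Z), mul(Z, Z)), add(mul(SZ, SSZ), add(Z, SZ)))))))))))
  →40  S(S(S(S(S(S(S(add(add(S(add(Z, mul(Z, SSZ))), add(Z, SZ)), mul(add(add(Z, Z), mul(Z, Z)), add(mul(SZ, SSZ), add(Z, SZ)))))))))))
  →41  S(S(S(S(S(S(S(add(S(add(add(Z, mul(Z, SSZ)), add(Z, SZ))), mul(add(add(Z, Z), mul(Z, Z)), add(mul(SZ, SSZ), add(Z, SZ)))))))))))
  →42  S(S(S(S(S(S(S(S(add(add(add(Z, mul(Z, SSZ)), add(Z, SZ)), mul(add(add(Z, Z), mul(Z, Z)), add(mul(SZ, SSZ), add(Z, SZ))))))))))))
  →43  S(S(S(S(S(S(S(S(add(add(mul(Z, SSZ), add(Z, SZ)), mul(add(add(Z, Z), mul(Z, Z)), add(mul(SZ, SSZ), add(Z, SZ))))))))))))
  →44  S(S(S(S(S(S(S(S(add(add(Z, add(Z, SZ)), mul(add(add(Z, Z), mul(Z, Z)), add(mul(SZ, SSZ), add(Z, SZ))))))))))))
  →45  S(S(S(S(S(S(S(S(add(add(Z, SZ), mul(add(add(Z, Z), mul(Z, Z)), add(mul(SZ, SSZ), add(Z, SZ))))))))))))
  →46  S(S(S(S(S(S(S(S(add(SZ, mul(add(add(Z, Z), mul(Z, Z)), add(mul(SZ, SSZ), add(Z, SZ))))))))))))
  →47  S(S(S(S(S(S(S(S(S(add(Z, mul(add(add(Z, Z), mul(Z, Z)), add(mul(SZ, SSZ), add(Z, SZ)))))))))))))
  →48  S(S(S(S(S(S(S(S(S(mul(add(add(Z, Z), mul(Z, Z)), add(mul(SZ, SSZ), add(Z, SZ))))))))))))
  →49  S(S(S(S(S(S(S(S(S(mul(add(Z, mul(Z, Z)), add(mul(SZ, SSZ), add(Z, SZ))))))))))))
  →50  S(S(S(S(S(S(S(S(S(mul(mul(Z, Z), add(mul(SZ, SSZ), add(Z, SZ))))))))))))
  →51  S(S(S(S(S(S(S(S(S(mul(Z, add(mul(SZ, SSZ), add(Z, SZ))))))))))))
  →52  S^9(Z)

Answer: YES — reaches normal form S^9(Z) in 52 ≤ 52 steps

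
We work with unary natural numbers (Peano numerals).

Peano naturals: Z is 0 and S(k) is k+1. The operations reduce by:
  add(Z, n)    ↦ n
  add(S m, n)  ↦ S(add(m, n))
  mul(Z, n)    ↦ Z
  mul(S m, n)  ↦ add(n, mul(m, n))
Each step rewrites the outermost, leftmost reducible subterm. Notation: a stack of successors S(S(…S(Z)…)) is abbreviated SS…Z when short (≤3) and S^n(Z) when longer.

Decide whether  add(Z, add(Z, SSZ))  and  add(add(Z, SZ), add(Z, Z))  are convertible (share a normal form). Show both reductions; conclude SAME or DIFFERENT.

Term A:
  start: add(Z, add(Z, SSZ))
  →1  add(Z, SSZ)
  →2  SSZ

Term B:
  start: add(add(Z, SZ), add(Z, Z))
  →1  add(SZ, add(Z, Z))
  →2  S(add(Z, add(Z, Z)))
  →3  S(add(Z, Z))
  →4  SZ

Answer: DIFFERENT — A ⇓ SSZ, B ⇓ SZ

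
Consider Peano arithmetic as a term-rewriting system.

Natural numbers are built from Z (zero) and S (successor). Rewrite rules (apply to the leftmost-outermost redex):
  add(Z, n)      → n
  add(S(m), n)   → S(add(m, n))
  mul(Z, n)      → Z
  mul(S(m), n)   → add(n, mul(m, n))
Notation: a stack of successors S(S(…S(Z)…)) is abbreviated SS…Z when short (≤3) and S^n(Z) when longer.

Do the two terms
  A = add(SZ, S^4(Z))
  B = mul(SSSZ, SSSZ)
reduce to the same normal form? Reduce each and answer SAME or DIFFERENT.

Answer: DIFFERENT — A ⇓ S^5(Z), B ⇓ S^9(Z)

Working:
Term A:
  start: add(SZ, S^4(Z))
  →1  S(add(Z, S^4(Z)))
  →2  S^5(Z)

Term B:
  start: mul(SSSZ, SSSZ)
  →1  add(SSSZ, mul(SSZ, SSSZ))
  →2  S(add(SSZ, mul(SSZ, SSSZ)))
  →3  S(S(add(SZ, mul(SSZ, SSSZ))))
  →4  S(S(S(add(Z, mul(SSZ, SSSZ)))))
  →5  S(S(S(mul(SSZ, SSSZ))))
  →6  S(S(S(add(SSSZ, mul(SZ, SSSZ)))))
  →7  S(S(S(S(add(SSZ, mul(SZ, SSSZ))))))
  →8  S(S(S(S(S(add(SZ, mul(SZ, SSSZ)))))))
  →9  S(S(S(S(S(S(add(Z, mul(SZ, SSSZ))))))))
  →10  S(S(S(S(S(S(mul(SZ, SSSZ)))))))
  →11  S(S(S(S(S(S(add(SSSZ, mul(Z, SSSZ))))))))
  →12  S(S(S(S(S(S(S(add(SSZ, mul(Z, SSSZ)))))))))
  →13  S(S(S(S(S(S(S(S(add(SZ, mul(Z, SSSZ))))))))))
  →14  S(S(S(S(S(S(S(S(S(add(Z, mul(Z, SSSZ)))))))))))
  →15  S(S(S(S(S(S(S(S(S(mul(Z, SSSZ))))))))))
  →16  S^9(Z)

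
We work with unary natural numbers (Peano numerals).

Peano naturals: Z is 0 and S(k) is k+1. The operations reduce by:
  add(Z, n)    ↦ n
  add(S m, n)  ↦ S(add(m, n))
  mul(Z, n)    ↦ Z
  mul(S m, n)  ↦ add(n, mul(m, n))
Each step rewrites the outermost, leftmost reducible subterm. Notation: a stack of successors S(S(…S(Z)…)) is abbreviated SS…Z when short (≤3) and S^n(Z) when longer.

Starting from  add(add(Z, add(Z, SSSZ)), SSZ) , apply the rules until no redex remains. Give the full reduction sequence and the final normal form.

  start: add(add(Z, add(Z, SSSZ)), SSZ)
  [1] add(add(Z, SSSZ), SSZ)
  [2] add(SSSZ, SSZ)
  [3] S(add(SSZ, SSZ))
  [4] S(S(add(SZ, SSZ)))
  [5] S(S(S(add(Z, SSZ))))
  [6] S^5(Z)

Answer: normal form = S^5(Z)  (in 6 steps)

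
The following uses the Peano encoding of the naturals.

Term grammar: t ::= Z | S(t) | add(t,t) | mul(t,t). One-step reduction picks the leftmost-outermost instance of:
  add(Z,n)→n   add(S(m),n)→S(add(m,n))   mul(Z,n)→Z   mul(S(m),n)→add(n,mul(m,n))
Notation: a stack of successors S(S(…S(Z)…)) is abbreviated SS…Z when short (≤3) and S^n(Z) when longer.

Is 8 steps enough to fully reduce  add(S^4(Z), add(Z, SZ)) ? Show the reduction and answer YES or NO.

  start: add(S^4(Z), add(Z, SZ))
  step 1: S(add(SSSZ, add(Z, SZ)))
  step 2: S(S(add(SSZ, add(Z, SZ))))
  step 3: S(S(S(add(SZ, add(Z, SZ)))))
  step 4: S(S(S(S(add(Z, add(Z, SZ))))))
  step 5: S(S(S(S(add(Z, SZ)))))
  step 6: S^5(Z)

Answer: YES — reaches normal form S^5(Z) in 6 ≤ 8 steps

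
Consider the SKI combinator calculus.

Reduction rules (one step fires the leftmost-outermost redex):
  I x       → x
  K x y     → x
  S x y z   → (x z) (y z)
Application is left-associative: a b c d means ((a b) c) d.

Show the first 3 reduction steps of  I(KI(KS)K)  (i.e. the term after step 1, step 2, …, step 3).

Answer: after 3 steps: K

Working:
  start: I(KI(KS)K)
  →1  KI(KS)K
  →2  IK
  →3  K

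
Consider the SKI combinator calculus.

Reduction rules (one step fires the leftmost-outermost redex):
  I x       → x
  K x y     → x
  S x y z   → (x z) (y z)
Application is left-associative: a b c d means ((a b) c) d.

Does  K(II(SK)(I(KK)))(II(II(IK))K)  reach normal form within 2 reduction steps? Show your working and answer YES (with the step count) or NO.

Answer: NO — after 2 steps the term is I(SK)(I(KK)), not yet normal

Working:
  start: K(II(SK)(I(KK)))(II(II(IK))K)
  step 1: II(SK)(I(KK))
  step 2: I(SK)(I(KK))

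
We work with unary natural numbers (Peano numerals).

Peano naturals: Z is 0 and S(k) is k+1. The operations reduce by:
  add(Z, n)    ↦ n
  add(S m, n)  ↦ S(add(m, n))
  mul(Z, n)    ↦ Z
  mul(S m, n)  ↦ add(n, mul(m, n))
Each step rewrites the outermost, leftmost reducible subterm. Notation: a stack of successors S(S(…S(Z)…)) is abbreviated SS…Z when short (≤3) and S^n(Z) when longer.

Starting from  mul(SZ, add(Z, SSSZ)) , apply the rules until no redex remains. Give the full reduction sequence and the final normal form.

Answer: normal form = SSSZ  (in 7 steps)

Working:
  start: mul(SZ, add(Z, SSSZ))
  →1  add(add(Z, SSSZ), mul(Z, add(Z, SSSZ)))
  →2  add(SSSZ, mul(Z, add(Z, SSSZ)))
  →3  S(add(SSZ, mul(Z, add(Z, SSSZ))))
  →4  S(S(add(SZ, mul(Z, add(Z, SSSZ)))))
  →5  S(S(S(add(Z, mul(Z, add(Z, SSSZ))))))
  →6  S(S(S(mul(Z, add(Z, SSSZ)))))
  →7  SSSZ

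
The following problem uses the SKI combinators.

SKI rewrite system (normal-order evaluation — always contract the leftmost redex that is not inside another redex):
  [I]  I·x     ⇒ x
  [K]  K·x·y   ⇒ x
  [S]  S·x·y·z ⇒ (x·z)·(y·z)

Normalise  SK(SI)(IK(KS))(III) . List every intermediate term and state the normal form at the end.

  start: SK(SI)(IK(KS))(III)
  [1] K(IK(KS))(SI(IK(KS)))(III)
  [2] IK(KS)(III)
  [3] K(KS)(III)
  [4] KS

Answer: normal form = KS  (in 4 steps)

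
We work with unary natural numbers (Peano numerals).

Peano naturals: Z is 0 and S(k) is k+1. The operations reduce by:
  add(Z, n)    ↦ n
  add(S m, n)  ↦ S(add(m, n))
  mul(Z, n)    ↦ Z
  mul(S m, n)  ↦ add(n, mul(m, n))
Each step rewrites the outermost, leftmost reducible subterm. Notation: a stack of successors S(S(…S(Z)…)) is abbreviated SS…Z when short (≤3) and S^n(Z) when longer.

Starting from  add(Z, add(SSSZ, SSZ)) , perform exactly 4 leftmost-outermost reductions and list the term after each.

  start: add(Z, add(SSSZ, SSZ))
  →1  add(SSSZ, SSZ)
  →2  S(add(SSZ, SSZ))
  →3  S(S(add(SZ, SSZ)))
  →4  S(S(S(add(Z, SSZ))))

Answer: after 4 steps: S(S(S(add(Z, SSZ))))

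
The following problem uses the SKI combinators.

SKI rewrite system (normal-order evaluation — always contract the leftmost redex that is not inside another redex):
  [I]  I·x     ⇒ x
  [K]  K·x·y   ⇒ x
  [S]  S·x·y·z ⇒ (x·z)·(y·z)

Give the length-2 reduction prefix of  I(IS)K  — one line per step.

  start: I(IS)K
  [1] ISK
  [2] SK

Answer: after 2 steps: SK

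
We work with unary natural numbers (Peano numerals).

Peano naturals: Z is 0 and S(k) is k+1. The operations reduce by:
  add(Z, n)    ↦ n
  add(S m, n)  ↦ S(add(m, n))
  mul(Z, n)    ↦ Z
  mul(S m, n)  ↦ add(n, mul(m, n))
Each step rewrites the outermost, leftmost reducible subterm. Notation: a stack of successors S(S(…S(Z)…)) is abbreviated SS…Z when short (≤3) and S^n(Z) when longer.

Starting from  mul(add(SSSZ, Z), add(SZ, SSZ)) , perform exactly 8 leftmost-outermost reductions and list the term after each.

  start: mul(add(SSSZ, Z), add(SZ, SSZ))
  [1] mul(S(add(SSZ, Z)), add(SZ, SSZ))
  [2] add(add(SZ, SSZ), mul(add(SSZ, Z), add(SZ, SSZ)))
  [3] add(S(add(Z, SSZ)), mul(add(SSZ, Z), add(SZ, SSZ)))
  [4] S(add(add(Z, SSZ), mul(add(SSZ, Z), add(SZ, SSZ))))
  [5] S(add(SSZ, mul(add(SSZ, Z), add(SZ, SSZ))))
  [6] S(S(add(SZ, mul(add(SSZ, Z), add(SZ, SSZ)))))
  [7] S(S(S(add(Z, mul(add(SSZ, Z), add(SZ, SSZ))))))
  [8] S(S(S(mul(add(SSZ, Z), add(SZ, SSZ)))))

Answer: after 8 steps: S(S(S(mul(add(SSZ, Z), add(SZ, SSZ)))))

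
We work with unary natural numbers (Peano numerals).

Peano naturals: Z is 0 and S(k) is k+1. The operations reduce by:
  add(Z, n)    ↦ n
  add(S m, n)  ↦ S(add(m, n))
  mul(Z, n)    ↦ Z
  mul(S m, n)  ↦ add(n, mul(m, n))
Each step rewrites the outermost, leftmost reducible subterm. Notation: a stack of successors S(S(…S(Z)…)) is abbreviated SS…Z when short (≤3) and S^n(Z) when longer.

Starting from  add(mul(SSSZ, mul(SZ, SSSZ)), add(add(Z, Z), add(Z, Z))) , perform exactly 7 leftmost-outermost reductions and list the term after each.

  start: add(mul(SSSZ, mul(SZ, SSSZ)), add(add(Z, Z), add(Z, Z)))
  step 1: add(add(mul(SZ, SSSZ), mul(SSZ, mul(SZ, SSSZ))), add(add(Z, Z), add(Z, Z)))
  step 2: add(add(add(SSSZ, mul(Z, SSSZ)), mul(SSZ, mul(SZ, SSSZ))), add(add(Z, Z), add(Z, Z)))
  step 3: add(add(S(add(SSZ, mul(Z, SSSZ))), mul(SSZ, mul(SZ, SSSZ))), add(add(Z, Z), add(Z, Z)))
  step 4: add(S(add(add(SSZ, mul(Z, SSSZ)), mul(SSZ, mul(SZ, SSSZ)))), add(add(Z, Z), add(Z, Z)))
  step 5: S(add(add(add(SSZ, mul(Z, SSSZ)), mul(SSZ, mul(SZ, SSSZ))), add(add(Z, Z), add(Z, Z))))
  step 6: S(add(add(S(add(SZ, mul(Z, SSSZ))), mul(SSZ, mul(SZ, SSSZ))), add(add(Z, Z), add(Z, Z))))
  step 7: S(add(S(add(add(SZ, mul(Z, SSSZ)), mul(SSZ, mul(SZ, SSSZ)))), add(add(Z, Z), add(Z, Z))))

Answer: after 7 steps: S(add(S(add(add(SZ, mul(Z, SSSZ)), mul(SSZ, mul(SZ, SSSZ)))), add(add(Z, Z), add(Z, Z))))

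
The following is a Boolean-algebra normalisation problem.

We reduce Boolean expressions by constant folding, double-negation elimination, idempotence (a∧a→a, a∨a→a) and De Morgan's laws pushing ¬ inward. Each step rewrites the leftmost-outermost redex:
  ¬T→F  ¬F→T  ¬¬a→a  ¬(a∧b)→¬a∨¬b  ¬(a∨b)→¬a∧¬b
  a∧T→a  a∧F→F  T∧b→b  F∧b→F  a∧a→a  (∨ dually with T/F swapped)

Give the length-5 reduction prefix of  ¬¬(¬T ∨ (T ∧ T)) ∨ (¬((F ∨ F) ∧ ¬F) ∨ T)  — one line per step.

Answer: after 5 steps: T

Working:
  start: ¬¬(¬T ∨ (T ∧ T)) ∨ (¬((F ∨ F) ∧ ¬F) ∨ T)
  →1  (¬T ∨ (T ∧ T)) ∨ (¬((F ∨ F) ∧ ¬F) ∨ T)
  →2  (F ∨ (T ∧ T)) ∨ (¬((F ∨ F) ∧ ¬F) ∨ T)
  →3  (T ∧ T) ∨ (¬((F ∨ F) ∧ ¬F) ∨ T)
  →4  T ∨ (¬((F ∨ F) ∧ ¬F) ∨ T)
  →5  T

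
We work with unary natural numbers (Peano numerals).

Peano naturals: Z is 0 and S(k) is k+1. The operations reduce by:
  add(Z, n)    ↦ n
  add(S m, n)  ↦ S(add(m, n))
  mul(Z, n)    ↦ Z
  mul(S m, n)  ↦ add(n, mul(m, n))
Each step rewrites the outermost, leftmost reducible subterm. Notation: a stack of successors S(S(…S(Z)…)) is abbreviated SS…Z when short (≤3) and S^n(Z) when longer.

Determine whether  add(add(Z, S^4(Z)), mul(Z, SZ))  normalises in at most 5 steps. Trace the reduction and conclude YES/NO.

Answer: NO — after 5 steps the term is S(S(S(S(add(Z, mul(Z, SZ)))))), not yet normal

Reduction:
  start: add(add(Z, S^4(Z)), mul(Z, SZ))
  →1  add(S^4(Z), mul(Z, SZ))
  →2  S(add(SSSZ, mul(Z, SZ)))
  →3  S(S(add(SSZ, mul(Z, SZ))))
  →4  S(S(S(add(SZ, mul(Z, SZ)))))
  →5  S(S(S(S(add(Z, mul(Z, SZ))))))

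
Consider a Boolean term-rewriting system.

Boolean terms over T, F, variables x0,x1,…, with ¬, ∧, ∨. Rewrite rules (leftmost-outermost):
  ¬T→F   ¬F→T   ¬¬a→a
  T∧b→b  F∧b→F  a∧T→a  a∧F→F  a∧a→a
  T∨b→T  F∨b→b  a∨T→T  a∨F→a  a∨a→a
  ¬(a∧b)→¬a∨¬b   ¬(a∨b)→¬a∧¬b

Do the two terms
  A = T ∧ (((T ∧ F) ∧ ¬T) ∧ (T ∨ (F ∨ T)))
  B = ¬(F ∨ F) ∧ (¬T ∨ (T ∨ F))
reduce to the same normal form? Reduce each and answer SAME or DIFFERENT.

Term A:
  start: T ∧ (((T ∧ F) ∧ ¬T) ∧ (T ∨ (F ∨ T)))
  step 1: ((T ∧ F) ∧ ¬T) ∧ (T ∨ (F ∨ T))
  step 2: (F ∧ ¬T) ∧ (T ∨ (F ∨ T))
  step 3: F ∧ (T ∨ (F ∨ T))
  step 4: F

Term B:
  start: ¬(F ∨ F) ∧ (¬T ∨ (T ∨ F))
  step 1: (¬F ∧ ¬F) ∧ (¬T ∨ (T ∨ F))
  step 2: ¬F ∧ (¬T ∨ (T ∨ F))
  step 3: T ∧ (¬T ∨ (T ∨ F))
  step 4: ¬T ∨ (T ∨ F)
  step 5: F ∨ (T ∨ F)
  step 6: T ∨ F
  step 7: T

Answer: DIFFERENT — A ⇓ F, B ⇓ T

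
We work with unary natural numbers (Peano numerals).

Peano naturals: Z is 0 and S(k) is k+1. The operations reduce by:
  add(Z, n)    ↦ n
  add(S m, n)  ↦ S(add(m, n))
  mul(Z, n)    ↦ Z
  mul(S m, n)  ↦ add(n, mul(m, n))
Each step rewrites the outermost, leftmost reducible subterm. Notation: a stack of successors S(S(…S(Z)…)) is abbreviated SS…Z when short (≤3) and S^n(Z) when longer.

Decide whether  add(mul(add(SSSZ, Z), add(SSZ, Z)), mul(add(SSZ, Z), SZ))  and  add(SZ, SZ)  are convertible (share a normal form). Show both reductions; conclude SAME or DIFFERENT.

Term A:
  start: add(mul(add(SSSZ, Z), add(SSZ, Z)), mul(add(SSZ, Z), SZ))
  step 1: add(mul(S(add(SSZ, Z)), add(SSZ, Z)), mul(add(SSZ, Z), SZ))
  step 2: add(add(add(SSZ, Z), mul(add(SSZ, Z), add(SSZ, Z))), mul(add(SSZ, Z), SZ))
  step 3: add(add(S(add(SZ, Z)), mul(add(SSZ, Z), add(SSZ, Z))), mul(add(SSZ, Z), SZ))
  step 4: add(S(add(add(SZ, Z), mul(add(SSZ, Z), add(SSZ, Z)))), mul(add(SSZ, Z), SZ))
  step 5: S(add(add(add(SZ, Z), mul(add(SSZ, Z), add(SSZ, Z))), mul(add(SSZ, Z), SZ)))
  step 6: S(add(add(S(add(Z, Z)), mul(add(SSZ, Z), add(SSZ, Z))), mul(add(SSZ, Z), SZ)))
  step 7: S(add(S(add(add(Z, Z), mul(add(SSZ, Z), add(SSZ, Z)))), mul(add(SSZ, Z), SZ)))
  step 8: S(S(add(add(add(Z, Z), mul(add(SSZ, Z), add(SSZ, Z))), mul(add(SSZ, Z), SZ))))
  step 9: S(S(add(add(Z, mul(add(SSZ, Z), add(SSZ, Z))), mul(add(SSZ, Z), SZ))))
  step 10: S(S(add(mul(add(SSZ, Z), add(SSZ, Z)), mul(add(SSZ, Z), SZ))))
  step 11: S(S(add(mul(S(add(SZ, Z)), add(SSZ, Z)), mul(add(SSZ, Z), SZ))))
  step 12: S(S(add(add(add(SSZ, Z), mul(add(SZ, Z), add(SSZ, Z))), mul(add(SSZ, Z), SZ))))
  step 13: S(S(add(add(S(add(SZ, Z)), mul(add(SZ, Z), add(SSZ, Z))), mul(add(SSZ, Z), SZ))))
  step 14: S(S(add(S(add(add(SZ, Z), mul(add(SZ, Z), add(SSZ, Z)))), mul(add(SSZ, Z), SZ))))
  step 15: S(S(S(add(add(add(SZ, Z), mul(add(SZ, Z), add(SSZ, Z))), mul(add(SSZ, Z), SZ)))))
  step 16: S(S(S(add(add(S(add(Z, Z)), mul(add(SZ, Z), add(SSZ, Z))), mul(add(SSZ, Z), SZ)))))
  step 17: S(S(S(add(S(add(add(Z, Z), mul(add(SZ, Z), add(SSZ, Z)))), mul(add(SSZ, Z), SZ)))))
  step 18: S(S(S(S(add(add(add(Z, Z), mul(add(SZ, Z), add(SSZ, Z))), mul(add(SSZ, Z), SZ))))))
  step 19: S(S(S(S(add(add(Z, mul(add(SZ, Z), add(SSZ, Z))), mul(add(SSZ, Z), SZ))))))
  step 20: S(S(S(S(add(mul(add(SZ, Z), add(SSZ, Z)), mul(add(SSZ, Z), SZ))))))
  step 21: S(S(S(S(add(mul(S(add(Z, Z)), add(SSZ, Z)), mul(add(SSZ, Z), SZ))))))
  step 22: S(S(S(S(add(add(add(SSZ, Z), mul(add(Z, Z), add(SSZ, Z))), mul(add(SSZ, Z), SZ))))))
  step 23: S(S(S(S(add(add(S(add(SZ, Z)), mul(add(Z, Z), add(SSZ, Z))), mul(add(SSZ, Z), SZ))))))
  step 24: S(S(S(S(add(S(add(add(SZ, Z), mul(add(Z, Z), add(SSZ, Z)))), mul(add(SSZ, Z), SZ))))))
  step 25: S(S(S(S(S(add(add(add(SZ, Z), mul(add(Z, Z), add(SSZ, Z))), mul(add(SSZ, Z), SZ)))))))
  step 26: S(S(S(S(S(add(add(S(add(Z, Z)), mul(add(Z, Z), add(SSZ, Z))), mul(add(SSZ, Z), SZ)))))))
  step 27: S(S(S(S(S(add(S(add(add(Z, Z), mul(add(Z, Z), add(SSZ, Z)))), mul(add(SSZ, Z), SZ)))))))
  step 28: S(S(S(S(S(S(add(add(add(Z, Z), mul(add(Z, Z), add(SSZ, Z))), mul(add(SSZ, Z), SZ))))))))
  step 29: S(S(S(S(S(S(add(add(Z, mul(add(Z, Z), add(SSZ, Z))), mul(add(SSZ, Z), SZ))))))))
  step 30: S(S(S(S(S(S(add(mul(add(Z, Z), add(SSZ, Z)), mul(add(SSZ, Z), SZ))))))))
  step 31: S(S(S(S(S(S(add(mul(Z, add(SSZ, Z)), mul(add(SSZ, Z), SZ))))))))
  step 32: S(S(S(S(S(S(add(Z, mul(add(SSZ, Z), SZ))))))))
  step 33: S(S(S(S(S(S(mul(add(SSZ, Z), SZ)))))))
  step 34: S(S(S(S(S(S(mul(S(add(SZ, Z)), SZ)))))))
  step 35: S(S(S(S(S(S(add(SZ, mul(add(SZ, Z), SZ))))))))
  step 36: S(S(S(S(S(S(S(add(Z, mul(add(SZ, Z), SZ)))))))))
  step 37: S(S(S(S(S(S(S(mul(add(SZ, Z), SZ))))))))
  step 38: S(S(S(S(S(S(S(mul(S(add(Z, Z)), SZ))))))))
  step 39: S(S(S(S(S(S(S(add(SZ, mul(add(Z, Z), SZ)))))))))
  step 40: S(S(S(S(S(S(S(S(add(Z, mul(add(Z, Z), SZ))))))))))
  step 41: S(S(S(S(S(S(S(S(mul(add(Z, Z), SZ)))))))))
  step 42: S(S(S(S(S(S(S(S(mul(Z, SZ)))))))))
  step 43: S^8(Z)

Term B:
  start: add(SZ, SZ)
  step 1: S(add(Z, SZ))
  step 2: SSZ

Answer: DIFFERENT — A ⇓ S^8(Z), B ⇓ SSZ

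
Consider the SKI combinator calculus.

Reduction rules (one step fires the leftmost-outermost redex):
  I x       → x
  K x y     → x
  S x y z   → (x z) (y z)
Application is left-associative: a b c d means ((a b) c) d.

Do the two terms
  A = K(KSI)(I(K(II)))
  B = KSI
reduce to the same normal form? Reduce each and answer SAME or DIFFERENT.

Answer: SAME — A ⇓ S, B ⇓ S

Derivation:
Term A:
  start: K(KSI)(I(K(II)))
  →1  KSI
  →2  S

Term B:
  start: KSI
  →1  S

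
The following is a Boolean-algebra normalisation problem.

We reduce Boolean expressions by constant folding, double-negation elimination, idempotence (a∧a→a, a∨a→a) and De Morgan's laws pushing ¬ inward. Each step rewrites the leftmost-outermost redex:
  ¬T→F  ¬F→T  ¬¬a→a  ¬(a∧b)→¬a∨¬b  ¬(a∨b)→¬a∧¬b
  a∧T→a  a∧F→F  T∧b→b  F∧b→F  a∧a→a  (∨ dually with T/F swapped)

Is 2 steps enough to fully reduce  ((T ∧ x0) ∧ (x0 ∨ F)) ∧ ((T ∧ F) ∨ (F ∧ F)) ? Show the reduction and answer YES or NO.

  start: ((T ∧ x0) ∧ (x0 ∨ F)) ∧ ((T ∧ F) ∨ (F ∧ F))
  step 1: (x0 ∧ (x0 ∨ F)) ∧ ((T ∧ F) ∨ (F ∧ F))
  step 2: (x0 ∧ x0) ∧ ((T ∧ F) ∨ (F ∧ F))

Answer: NO — after 2 steps the term is (x0 ∧ x0) ∧ ((T ∧ F) ∨ (F ∧ F)), not yet normal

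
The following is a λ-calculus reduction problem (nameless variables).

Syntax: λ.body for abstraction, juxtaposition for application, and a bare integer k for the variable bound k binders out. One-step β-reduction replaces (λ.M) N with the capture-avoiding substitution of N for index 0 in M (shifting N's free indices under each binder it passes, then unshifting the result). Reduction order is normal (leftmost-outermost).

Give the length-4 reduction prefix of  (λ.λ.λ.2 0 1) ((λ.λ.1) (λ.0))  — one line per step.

  start: (λ.λ.λ.2 0 1) ((λ.λ.1) (λ.0))
  →1  λ.λ.(λ.λ.1) (λ.0) 0 1
  →2  λ.λ.(λ.λ.0) 0 1
  →3  λ.λ.(λ.0) 1
  →4  λ.λ.1

Answer: after 4 steps: λ.λ.1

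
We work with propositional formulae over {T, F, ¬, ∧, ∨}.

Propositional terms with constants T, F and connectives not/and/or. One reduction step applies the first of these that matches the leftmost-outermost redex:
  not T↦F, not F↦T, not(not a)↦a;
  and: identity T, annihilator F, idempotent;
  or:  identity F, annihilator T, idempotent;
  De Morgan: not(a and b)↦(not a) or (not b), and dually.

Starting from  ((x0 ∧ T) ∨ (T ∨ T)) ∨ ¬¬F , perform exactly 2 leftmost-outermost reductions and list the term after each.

Answer: after 2 steps: (x0 ∨ T) ∨ ¬¬F

Working:
  start: ((x0 ∧ T) ∨ (T ∨ T)) ∨ ¬¬F
  [1] (x0 ∨ (T ∨ T)) ∨ ¬¬F
  [2] (x0 ∨ T) ∨ ¬¬F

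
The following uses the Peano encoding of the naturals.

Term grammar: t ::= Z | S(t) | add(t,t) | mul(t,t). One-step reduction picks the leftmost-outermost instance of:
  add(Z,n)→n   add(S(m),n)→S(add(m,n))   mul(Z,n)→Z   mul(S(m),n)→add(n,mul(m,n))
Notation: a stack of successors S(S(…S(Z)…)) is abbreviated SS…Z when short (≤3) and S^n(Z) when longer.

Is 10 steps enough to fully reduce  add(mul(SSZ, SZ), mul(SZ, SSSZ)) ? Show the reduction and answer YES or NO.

  start: add(mul(SSZ, SZ), mul(SZ, SSSZ))
  [1] add(add(SZ, mul(SZ, SZ)), mul(SZ, SSSZ))
  [2] add(S(add(Z, mul(SZ, SZ))), mul(SZ, SSSZ))
  [3] S(add(add(Z, mul(SZ, SZ)), mul(SZ, SSSZ)))
  [4] S(add(mul(SZ, SZ), mul(SZ, SSSZ)))
  [5] S(add(add(SZ, mul(Z, SZ)), mul(SZ, SSSZ)))
  [6] S(add(S(add(Z, mul(Z, SZ))), mul(SZ, SSSZ)))
  [7] S(S(add(add(Z, mul(Z, SZ)), mul(SZ, SSSZ))))
  [8] S(S(add(mul(Z, SZ), mul(SZ, SSSZ))))
  [9] S(S(add(Z, mul(SZ, SSSZ))))
  [10] S(S(mul(SZ, SSSZ)))

Answer: NO — after 10 steps the term is S(S(mul(SZ, SSSZ))), not yet normal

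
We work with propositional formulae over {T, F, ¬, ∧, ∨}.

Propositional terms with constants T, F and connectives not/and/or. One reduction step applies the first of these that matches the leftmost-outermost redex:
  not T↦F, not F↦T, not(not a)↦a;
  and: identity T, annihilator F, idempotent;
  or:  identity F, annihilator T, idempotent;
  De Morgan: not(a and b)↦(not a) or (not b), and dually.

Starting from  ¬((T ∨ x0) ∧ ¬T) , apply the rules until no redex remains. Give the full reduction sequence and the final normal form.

Answer: normal form = T  (in 6 steps)

Working:
  start: ¬((T ∨ x0) ∧ ¬T)
  →1  ¬(T ∨ x0) ∨ ¬¬T
  →2  (¬T ∧ ¬x0) ∨ ¬¬T
  →3  (F ∧ ¬x0) ∨ ¬¬T
  →4  F ∨ ¬¬T
  →5  ¬¬T
  →6  T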